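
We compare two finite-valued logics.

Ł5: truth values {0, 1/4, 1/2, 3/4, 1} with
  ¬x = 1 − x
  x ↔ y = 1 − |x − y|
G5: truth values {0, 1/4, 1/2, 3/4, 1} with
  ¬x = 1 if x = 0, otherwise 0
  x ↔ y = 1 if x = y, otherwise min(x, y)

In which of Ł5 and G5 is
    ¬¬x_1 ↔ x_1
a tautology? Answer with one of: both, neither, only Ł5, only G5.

In Ł5: every assignment gives 1 — tautology.
In G5: at x_1 = 1/4 the value is 1/4 — not a tautology.

only Ł5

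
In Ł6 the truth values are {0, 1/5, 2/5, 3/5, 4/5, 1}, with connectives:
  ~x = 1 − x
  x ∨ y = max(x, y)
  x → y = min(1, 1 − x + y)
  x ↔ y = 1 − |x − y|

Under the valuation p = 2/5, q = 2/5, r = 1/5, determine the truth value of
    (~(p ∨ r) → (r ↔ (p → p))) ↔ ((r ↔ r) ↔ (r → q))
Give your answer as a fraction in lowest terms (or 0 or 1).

3/5

p ∨ r = 2/5 ∨ 1/5 = 2/5
~(p ∨ r) = ~2/5 = 3/5
p → p = 2/5 → 2/5 = 1
r ↔ (p → p) = 1/5 ↔ 1 = 1/5
~(p ∨ r) → (r ↔ (p → p)) = 3/5 → 1/5 = 3/5
r ↔ r = 1/5 ↔ 1/5 = 1
r → q = 1/5 → 2/5 = 1
(r ↔ r) ↔ (r → q) = 1 ↔ 1 = 1
(~(p ∨ r) → (r ↔ (p → p))) ↔ ((r ↔ r) ↔ (r → q)) = 3/5 ↔ 1 = 3/5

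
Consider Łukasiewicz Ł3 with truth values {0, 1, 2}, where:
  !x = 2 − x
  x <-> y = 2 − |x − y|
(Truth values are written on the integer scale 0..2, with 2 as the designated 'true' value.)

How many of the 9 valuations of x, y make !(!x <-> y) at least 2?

2

x = 0, y = 0 ↦ 2  ≥
x = 0, y = 1 ↦ 1  <
x = 0, y = 2 ↦ 0  <
x = 1, y = 0 ↦ 1  <
x = 1, y = 1 ↦ 0  <
x = 1, y = 2 ↦ 1  <
x = 2, y = 0 ↦ 0  <
x = 2, y = 1 ↦ 1  <
x = 2, y = 2 ↦ 2  ≥
So 2 of the 9 assignments meet the threshold.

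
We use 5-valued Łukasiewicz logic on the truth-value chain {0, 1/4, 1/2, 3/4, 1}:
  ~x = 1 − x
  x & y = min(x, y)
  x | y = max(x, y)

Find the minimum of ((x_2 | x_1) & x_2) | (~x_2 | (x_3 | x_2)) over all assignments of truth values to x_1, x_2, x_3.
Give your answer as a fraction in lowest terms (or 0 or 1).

1/2

Take x_1 = 0, x_2 = 1/2, x_3 = 0:
x_2 | x_1 = 1/2 | 0 = 1/2
(x_2 | x_1) & x_2 = 1/2 & 1/2 = 1/2
~x_2 = ~1/2 = 1/2
x_3 | x_2 = 0 | 1/2 = 1/2
~x_2 | (x_3 | x_2) = 1/2 | 1/2 = 1/2
((x_2 | x_1) & x_2) | (~x_2 | (x_3 | x_2)) = 1/2 | 1/2 = 1/2
No assignment yields a value below 1/2, so this is the minimum.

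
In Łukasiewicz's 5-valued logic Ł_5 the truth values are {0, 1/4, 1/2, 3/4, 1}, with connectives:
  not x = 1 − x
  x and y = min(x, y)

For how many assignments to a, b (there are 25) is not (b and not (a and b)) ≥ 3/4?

value 1: 6 assignments (counts)
value 3/4: 8 assignments (counts)
value 1/2: 7 assignments
value 1/4: 3 assignments
value 0: 1 assignment
So 14 of the 25 assignments meet the threshold.

14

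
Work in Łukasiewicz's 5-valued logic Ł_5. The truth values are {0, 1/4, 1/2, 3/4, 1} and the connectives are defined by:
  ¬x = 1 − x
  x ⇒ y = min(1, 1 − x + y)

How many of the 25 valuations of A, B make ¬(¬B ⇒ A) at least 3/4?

3

value 1: 1 assignment (counts)
value 3/4: 2 assignments (counts)
value 1/2: 3 assignments
value 1/4: 4 assignments
value 0: 15 assignments
So 3 of the 25 assignments meet the threshold.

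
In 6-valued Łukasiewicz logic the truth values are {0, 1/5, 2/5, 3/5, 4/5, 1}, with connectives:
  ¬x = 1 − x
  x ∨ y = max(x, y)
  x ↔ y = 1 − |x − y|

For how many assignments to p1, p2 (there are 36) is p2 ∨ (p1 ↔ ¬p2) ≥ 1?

value 1: 11 assignments (counts)
value 4/5: 12 assignments
value 3/5: 7 assignments
value 2/5: 3 assignments
value 1/5: 2 assignments
value 0: 1 assignment
So 11 of the 36 assignments meet the threshold.

11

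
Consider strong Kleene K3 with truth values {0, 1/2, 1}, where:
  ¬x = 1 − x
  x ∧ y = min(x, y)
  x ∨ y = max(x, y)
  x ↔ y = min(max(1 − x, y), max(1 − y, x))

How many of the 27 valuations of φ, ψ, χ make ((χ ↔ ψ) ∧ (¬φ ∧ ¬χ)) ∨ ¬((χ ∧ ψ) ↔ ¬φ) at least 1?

value 1: 6 assignments (counts)
value 1/2: 15 assignments
value 0: 6 assignments
So 6 of the 27 assignments meet the threshold.

6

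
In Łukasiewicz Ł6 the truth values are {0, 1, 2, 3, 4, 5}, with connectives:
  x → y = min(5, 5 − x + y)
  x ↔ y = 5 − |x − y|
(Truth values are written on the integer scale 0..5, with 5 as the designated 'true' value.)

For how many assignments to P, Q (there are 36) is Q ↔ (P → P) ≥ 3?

value 5: 6 assignments (counts)
value 4: 6 assignments (counts)
value 3: 6 assignments (counts)
value 2: 6 assignments
value 1: 6 assignments
value 0: 6 assignments
So 18 of the 36 assignments meet the threshold.

18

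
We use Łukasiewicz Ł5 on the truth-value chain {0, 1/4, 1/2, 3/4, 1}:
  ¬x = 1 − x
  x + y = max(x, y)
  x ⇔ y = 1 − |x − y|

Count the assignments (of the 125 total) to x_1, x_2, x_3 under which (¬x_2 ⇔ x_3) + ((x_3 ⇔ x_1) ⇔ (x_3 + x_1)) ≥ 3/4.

92

value 1: 45 assignments (counts)
value 3/4: 47 assignments (counts)
value 1/2: 23 assignments
value 1/4: 7 assignments
value 0: 3 assignments
So 92 of the 125 assignments meet the threshold.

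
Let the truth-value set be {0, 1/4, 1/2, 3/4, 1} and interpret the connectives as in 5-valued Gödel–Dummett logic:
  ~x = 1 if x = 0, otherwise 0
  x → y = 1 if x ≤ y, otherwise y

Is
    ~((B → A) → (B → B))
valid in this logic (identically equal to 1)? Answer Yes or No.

Counterexample: take A = 0, B = 0.
B → A = 0 → 0 = 1
B → B = 0 → 0 = 1
(B → A) → (B → B) = 1 → 1 = 1
~((B → A) → (B → B)) = ~1 = 0
This gives 0 ≠ 1.

No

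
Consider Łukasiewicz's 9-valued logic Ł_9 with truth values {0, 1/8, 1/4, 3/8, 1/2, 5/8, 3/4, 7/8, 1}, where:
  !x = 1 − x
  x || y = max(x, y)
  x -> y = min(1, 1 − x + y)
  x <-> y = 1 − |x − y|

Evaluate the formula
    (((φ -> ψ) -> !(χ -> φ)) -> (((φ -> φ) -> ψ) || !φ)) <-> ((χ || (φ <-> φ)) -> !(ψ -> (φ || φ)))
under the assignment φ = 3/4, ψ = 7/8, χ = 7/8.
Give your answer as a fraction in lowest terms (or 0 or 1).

φ -> ψ = 3/4 -> 7/8 = 1
χ -> φ = 7/8 -> 3/4 = 7/8
!(χ -> φ) = !7/8 = 1/8
(φ -> ψ) -> !(χ -> φ) = 1 -> 1/8 = 1/8
φ -> φ = 3/4 -> 3/4 = 1
(φ -> φ) -> ψ = 1 -> 7/8 = 7/8
!φ = !3/4 = 1/4
((φ -> φ) -> ψ) || !φ = 7/8 || 1/4 = 7/8
((φ -> ψ) -> !(χ -> φ)) -> (((φ -> φ) -> ψ) || !φ) = 1/8 -> 7/8 = 1
φ <-> φ = 3/4 <-> 3/4 = 1
χ || (φ <-> φ) = 7/8 || 1 = 1
φ || φ = 3/4 || 3/4 = 3/4
ψ -> (φ || φ) = 7/8 -> 3/4 = 7/8
!(ψ -> (φ || φ)) = !7/8 = 1/8
(χ || (φ <-> φ)) -> !(ψ -> (φ || φ)) = 1 -> 1/8 = 1/8
(((φ -> ψ) -> !(χ -> φ)) -> (((φ -> φ) -> ψ) || !φ)) <-> ((χ || (φ <-> φ)) -> !(ψ -> (φ || φ))) = 1 <-> 1/8 = 1/8

1/8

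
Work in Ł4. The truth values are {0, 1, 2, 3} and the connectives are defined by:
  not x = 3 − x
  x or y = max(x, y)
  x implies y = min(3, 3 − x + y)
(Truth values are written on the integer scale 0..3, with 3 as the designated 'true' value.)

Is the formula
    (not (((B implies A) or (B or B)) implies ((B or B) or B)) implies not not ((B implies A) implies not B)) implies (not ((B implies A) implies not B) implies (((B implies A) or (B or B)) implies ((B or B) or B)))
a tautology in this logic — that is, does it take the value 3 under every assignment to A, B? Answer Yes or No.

Yes

A = 0, B = 0 ↦ 3
A = 0, B = 1 ↦ 3
A = 0, B = 2 ↦ 3
A = 0, B = 3 ↦ 3
A = 1, B = 0 ↦ 3
A = 1, B = 1 ↦ 3
A = 1, B = 2 ↦ 3
A = 1, B = 3 ↦ 3
A = 2, B = 0 ↦ 3
A = 2, B = 1 ↦ 3
A = 2, B = 2 ↦ 3
A = 2, B = 3 ↦ 3
A = 3, B = 0 ↦ 3
A = 3, B = 1 ↦ 3
A = 3, B = 2 ↦ 3
A = 3, B = 3 ↦ 3
Every assignment gives a value ≥ 3.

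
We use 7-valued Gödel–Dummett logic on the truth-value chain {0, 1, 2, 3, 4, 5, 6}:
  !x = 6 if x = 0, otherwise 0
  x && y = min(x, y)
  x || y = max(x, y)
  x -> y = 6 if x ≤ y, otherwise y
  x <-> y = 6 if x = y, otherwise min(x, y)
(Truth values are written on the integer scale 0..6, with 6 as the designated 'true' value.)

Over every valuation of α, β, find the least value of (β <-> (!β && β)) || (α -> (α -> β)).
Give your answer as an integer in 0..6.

1

Take α = 2, β = 1:
!β = !1 = 0
!β && β = 0 && 1 = 0
β <-> (!β && β) = 1 <-> 0 = 0
α -> β = 2 -> 1 = 1
α -> (α -> β) = 2 -> 1 = 1
(β <-> (!β && β)) || (α -> (α -> β)) = 0 || 1 = 1
No assignment yields a value below 1, so this is the minimum.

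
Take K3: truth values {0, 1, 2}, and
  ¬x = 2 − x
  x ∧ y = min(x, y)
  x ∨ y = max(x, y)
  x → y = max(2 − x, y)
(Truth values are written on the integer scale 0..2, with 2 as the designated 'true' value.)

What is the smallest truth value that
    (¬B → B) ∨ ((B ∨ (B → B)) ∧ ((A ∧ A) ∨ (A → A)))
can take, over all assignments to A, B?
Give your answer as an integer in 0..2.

Take A = 0, B = 1:
¬B = ¬1 = 1
¬B → B = 1 → 1 = 1
B → B = 1 → 1 = 1
B ∨ (B → B) = 1 ∨ 1 = 1
A ∧ A = 0 ∧ 0 = 0
A → A = 0 → 0 = 2
(A ∧ A) ∨ (A → A) = 0 ∨ 2 = 2
(B ∨ (B → B)) ∧ ((A ∧ A) ∨ (A → A)) = 1 ∧ 2 = 1
(¬B → B) ∨ ((B ∨ (B → B)) ∧ ((A ∧ A) ∨ (A → A))) = 1 ∨ 1 = 1
No assignment yields a value below 1, so this is the minimum.

1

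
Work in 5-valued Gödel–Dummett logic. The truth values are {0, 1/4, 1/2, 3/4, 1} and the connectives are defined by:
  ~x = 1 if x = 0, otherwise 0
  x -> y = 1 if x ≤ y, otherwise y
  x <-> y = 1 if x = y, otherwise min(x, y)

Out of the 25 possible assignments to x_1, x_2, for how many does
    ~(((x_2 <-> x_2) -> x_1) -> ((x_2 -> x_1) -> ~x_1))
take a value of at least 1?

20

value 1: 20 assignments (counts)
value 0: 5 assignments
So 20 of the 25 assignments meet the threshold.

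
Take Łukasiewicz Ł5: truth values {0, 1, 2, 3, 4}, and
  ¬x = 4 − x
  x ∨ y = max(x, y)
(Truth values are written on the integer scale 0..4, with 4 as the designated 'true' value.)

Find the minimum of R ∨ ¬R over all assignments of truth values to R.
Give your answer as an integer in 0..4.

Take R = 2:
¬R = ¬2 = 2
R ∨ ¬R = 2 ∨ 2 = 2
No assignment yields a value below 2, so this is the minimum.

2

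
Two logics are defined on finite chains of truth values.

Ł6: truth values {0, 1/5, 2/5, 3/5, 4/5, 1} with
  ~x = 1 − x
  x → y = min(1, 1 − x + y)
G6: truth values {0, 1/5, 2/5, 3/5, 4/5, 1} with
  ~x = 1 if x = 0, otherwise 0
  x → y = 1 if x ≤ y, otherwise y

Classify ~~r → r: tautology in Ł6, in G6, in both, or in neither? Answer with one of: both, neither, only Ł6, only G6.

In Ł6: every assignment gives 1 — tautology.
In G6: at r = 1/5 the value is 1/5 — not a tautology.

only Ł6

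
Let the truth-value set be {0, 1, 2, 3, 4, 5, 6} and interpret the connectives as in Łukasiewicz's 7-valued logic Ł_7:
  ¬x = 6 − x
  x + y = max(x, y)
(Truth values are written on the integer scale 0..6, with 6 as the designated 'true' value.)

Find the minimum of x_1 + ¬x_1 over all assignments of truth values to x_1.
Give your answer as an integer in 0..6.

3

Take x_1 = 3:
¬x_1 = ¬3 = 3
x_1 + ¬x_1 = 3 + 3 = 3
No assignment yields a value below 3, so this is the minimum.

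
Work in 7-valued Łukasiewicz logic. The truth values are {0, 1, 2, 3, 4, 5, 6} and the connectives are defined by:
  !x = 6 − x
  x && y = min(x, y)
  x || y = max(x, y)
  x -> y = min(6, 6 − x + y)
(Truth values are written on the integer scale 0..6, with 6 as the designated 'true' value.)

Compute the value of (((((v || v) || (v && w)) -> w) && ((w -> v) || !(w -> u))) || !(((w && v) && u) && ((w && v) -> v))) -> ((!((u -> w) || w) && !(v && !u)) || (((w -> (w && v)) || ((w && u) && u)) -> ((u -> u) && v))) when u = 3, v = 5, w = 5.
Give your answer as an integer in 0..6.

v || v = 5 || 5 = 5
v && w = 5 && 5 = 5
(v || v) || (v && w) = 5 || 5 = 5
((v || v) || (v && w)) -> w = 5 -> 5 = 6
w -> v = 5 -> 5 = 6
w -> u = 5 -> 3 = 4
!(w -> u) = !4 = 2
(w -> v) || !(w -> u) = 6 || 2 = 6
(((v || v) || (v && w)) -> w) && ((w -> v) || !(w -> u)) = 6 && 6 = 6
w && v = 5 && 5 = 5
(w && v) && u = 5 && 3 = 3
w && v = 5 && 5 = 5
(w && v) -> v = 5 -> 5 = 6
((w && v) && u) && ((w && v) -> v) = 3 && 6 = 3
!(((w && v) && u) && ((w && v) -> v)) = !3 = 3
((((v || v) || (v && w)) -> w) && ((w -> v) || !(w -> u))) || !(((w && v) && u) && ((w && v) -> v)) = 6 || 3 = 6
u -> w = 3 -> 5 = 6
(u -> w) || w = 6 || 5 = 6
!((u -> w) || w) = !6 = 0
!u = !3 = 3
v && !u = 5 && 3 = 3
!(v && !u) = !3 = 3
!((u -> w) || w) && !(v && !u) = 0 && 3 = 0
w && v = 5 && 5 = 5
w -> (w && v) = 5 -> 5 = 6
w && u = 5 && 3 = 3
(w && u) && u = 3 && 3 = 3
(w -> (w && v)) || ((w && u) && u) = 6 || 3 = 6
u -> u = 3 -> 3 = 6
(u -> u) && v = 6 && 5 = 5
((w -> (w && v)) || ((w && u) && u)) -> ((u -> u) && v) = 6 -> 5 = 5
(!((u -> w) || w) && !(v && !u)) || (((w -> (w && v)) || ((w && u) && u)) -> ((u -> u) && v)) = 0 || 5 = 5
(((((v || v) || (v && w)) -> w) && ((w -> v) || !(w -> u))) || !(((w && v) && u) && ((w && v) -> v))) -> ((!((u -> w) || w) && !(v && !u)) || (((w -> (w && v)) || ((w && u) && u)) -> ((u -> u) && v))) = 6 -> 5 = 5

5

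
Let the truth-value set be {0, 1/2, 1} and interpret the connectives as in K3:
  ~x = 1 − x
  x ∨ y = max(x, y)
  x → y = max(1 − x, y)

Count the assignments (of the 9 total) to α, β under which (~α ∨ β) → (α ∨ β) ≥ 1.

5

α = 0, β = 0 ↦ 0  <
α = 0, β = 1/2 ↦ 1/2  <
α = 0, β = 1 ↦ 1  ≥
α = 1/2, β = 0 ↦ 1/2  <
α = 1/2, β = 1/2 ↦ 1/2  <
α = 1/2, β = 1 ↦ 1  ≥
α = 1, β = 0 ↦ 1  ≥
α = 1, β = 1/2 ↦ 1  ≥
α = 1, β = 1 ↦ 1  ≥
So 5 of the 9 assignments meet the threshold.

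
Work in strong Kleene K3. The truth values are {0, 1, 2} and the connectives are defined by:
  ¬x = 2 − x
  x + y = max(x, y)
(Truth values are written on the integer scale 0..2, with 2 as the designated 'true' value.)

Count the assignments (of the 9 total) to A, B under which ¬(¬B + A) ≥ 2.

A = 0, B = 0 ↦ 0  <
A = 0, B = 1 ↦ 1  <
A = 0, B = 2 ↦ 2  ≥
A = 1, B = 0 ↦ 0  <
A = 1, B = 1 ↦ 1  <
A = 1, B = 2 ↦ 1  <
A = 2, B = 0 ↦ 0  <
A = 2, B = 1 ↦ 0  <
A = 2, B = 2 ↦ 0  <
So 1 of the 9 assignments meets the threshold.

1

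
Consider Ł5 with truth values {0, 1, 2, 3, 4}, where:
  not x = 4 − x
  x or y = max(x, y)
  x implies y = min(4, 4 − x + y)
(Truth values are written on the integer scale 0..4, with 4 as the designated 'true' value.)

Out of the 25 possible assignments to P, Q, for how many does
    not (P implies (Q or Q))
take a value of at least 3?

3

value 4: 1 assignment (counts)
value 3: 2 assignments (counts)
value 2: 3 assignments
value 1: 4 assignments
value 0: 15 assignments
So 3 of the 25 assignments meet the threshold.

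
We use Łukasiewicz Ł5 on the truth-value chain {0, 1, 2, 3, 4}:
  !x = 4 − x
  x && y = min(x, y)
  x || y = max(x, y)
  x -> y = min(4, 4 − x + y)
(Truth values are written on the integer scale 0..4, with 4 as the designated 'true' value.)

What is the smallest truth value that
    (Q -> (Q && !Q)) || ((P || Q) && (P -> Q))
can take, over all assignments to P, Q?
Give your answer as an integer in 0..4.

Take P = 0, Q = 3:
!Q = !3 = 1
Q && !Q = 3 && 1 = 1
Q -> (Q && !Q) = 3 -> 1 = 2
P || Q = 0 || 3 = 3
P -> Q = 0 -> 3 = 4
(P || Q) && (P -> Q) = 3 && 4 = 3
(Q -> (Q && !Q)) || ((P || Q) && (P -> Q)) = 2 || 3 = 3
No assignment yields a value below 3, so this is the minimum.

3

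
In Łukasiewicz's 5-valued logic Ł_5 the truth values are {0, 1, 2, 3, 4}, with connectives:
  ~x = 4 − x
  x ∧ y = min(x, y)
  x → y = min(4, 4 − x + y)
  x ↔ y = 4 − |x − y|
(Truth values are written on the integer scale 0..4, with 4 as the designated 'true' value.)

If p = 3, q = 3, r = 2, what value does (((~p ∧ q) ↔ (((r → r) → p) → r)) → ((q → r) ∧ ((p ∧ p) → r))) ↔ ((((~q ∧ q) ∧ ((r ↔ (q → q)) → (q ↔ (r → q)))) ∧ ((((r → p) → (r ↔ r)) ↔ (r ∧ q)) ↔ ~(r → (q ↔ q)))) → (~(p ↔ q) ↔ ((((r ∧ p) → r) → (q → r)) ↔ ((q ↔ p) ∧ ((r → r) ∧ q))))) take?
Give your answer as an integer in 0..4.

~p = ~3 = 1
~p ∧ q = 1 ∧ 3 = 1
r → r = 2 → 2 = 4
(r → r) → p = 4 → 3 = 3
((r → r) → p) → r = 3 → 2 = 3
(~p ∧ q) ↔ (((r → r) → p) → r) = 1 ↔ 3 = 2
q → r = 3 → 2 = 3
p ∧ p = 3 ∧ 3 = 3
(p ∧ p) → r = 3 → 2 = 3
(q → r) ∧ ((p ∧ p) → r) = 3 ∧ 3 = 3
((~p ∧ q) ↔ (((r → r) → p) → r)) → ((q → r) ∧ ((p ∧ p) → r)) = 2 → 3 = 4
~q = ~3 = 1
~q ∧ q = 1 ∧ 3 = 1
q → q = 3 → 3 = 4
r ↔ (q → q) = 2 ↔ 4 = 2
r → q = 2 → 3 = 4
q ↔ (r → q) = 3 ↔ 4 = 3
(r ↔ (q → q)) → (q ↔ (r → q)) = 2 → 3 = 4
(~q ∧ q) ∧ ((r ↔ (q → q)) → (q ↔ (r → q))) = 1 ∧ 4 = 1
r → p = 2 → 3 = 4
r ↔ r = 2 ↔ 2 = 4
(r → p) → (r ↔ r) = 4 → 4 = 4
r ∧ q = 2 ∧ 3 = 2
((r → p) → (r ↔ r)) ↔ (r ∧ q) = 4 ↔ 2 = 2
q ↔ q = 3 ↔ 3 = 4
r → (q ↔ q) = 2 → 4 = 4
~(r → (q ↔ q)) = ~4 = 0
(((r → p) → (r ↔ r)) ↔ (r ∧ q)) ↔ ~(r → (q ↔ q)) = 2 ↔ 0 = 2
((~q ∧ q) ∧ ((r ↔ (q → q)) → (q ↔ (r → q)))) ∧ ((((r → p) → (r ↔ r)) ↔ (r ∧ q)) ↔ ~(r → (q ↔ q))) = 1 ∧ 2 = 1
p ↔ q = 3 ↔ 3 = 4
~(p ↔ q) = ~4 = 0
r ∧ p = 2 ∧ 3 = 2
(r ∧ p) → r = 2 → 2 = 4
q → r = 3 → 2 = 3
((r ∧ p) → r) → (q → r) = 4 → 3 = 3
q ↔ p = 3 ↔ 3 = 4
r → r = 2 → 2 = 4
(r → r) ∧ q = 4 ∧ 3 = 3
(q ↔ p) ∧ ((r → r) ∧ q) = 4 ∧ 3 = 3
(((r ∧ p) → r) → (q → r)) ↔ ((q ↔ p) ∧ ((r → r) ∧ q)) = 3 ↔ 3 = 4
~(p ↔ q) ↔ ((((r ∧ p) → r) → (q → r)) ↔ ((q ↔ p) ∧ ((r → r) ∧ q))) = 0 ↔ 4 = 0
(((~q ∧ q) ∧ ((r ↔ (q → q)) → (q ↔ (r → q)))) ∧ ((((r → p) → (r ↔ r)) ↔ (r ∧ q)) ↔ ~(r → (q ↔ q)))) → (~(p ↔ q) ↔ ((((r ∧ p) → r) → (q → r)) ↔ ((q ↔ p) ∧ ((r → r) ∧ q)))) = 1 → 0 = 3
(((~p ∧ q) ↔ (((r → r) → p) → r)) → ((q → r) ∧ ((p ∧ p) → r))) ↔ ((((~q ∧ q) ∧ ((r ↔ (q → q)) → (q ↔ (r → q)))) ∧ ((((r → p) → (r ↔ r)) ↔ (r ∧ q)) ↔ ~(r → (q ↔ q)))) → (~(p ↔ q) ↔ ((((r ∧ p) → r) → (q → r)) ↔ ((q ↔ p) ∧ ((r → r) ∧ q))))) = 4 ↔ 3 = 3

3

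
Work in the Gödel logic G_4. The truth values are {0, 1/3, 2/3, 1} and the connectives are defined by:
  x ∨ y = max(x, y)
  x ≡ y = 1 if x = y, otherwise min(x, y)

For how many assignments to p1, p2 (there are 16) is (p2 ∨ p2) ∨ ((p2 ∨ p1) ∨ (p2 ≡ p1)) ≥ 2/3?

14

p1 = 0, p2 = 0 ↦ 1  ≥
p1 = 0, p2 = 1/3 ↦ 1/3  <
p1 = 0, p2 = 2/3 ↦ 2/3  ≥
p1 = 0, p2 = 1 ↦ 1  ≥
p1 = 1/3, p2 = 0 ↦ 1/3  <
p1 = 1/3, p2 = 1/3 ↦ 1  ≥
p1 = 1/3, p2 = 2/3 ↦ 2/3  ≥
p1 = 1/3, p2 = 1 ↦ 1  ≥
p1 = 2/3, p2 = 0 ↦ 2/3  ≥
p1 = 2/3, p2 = 1/3 ↦ 2/3  ≥
p1 = 2/3, p2 = 2/3 ↦ 1  ≥
p1 = 2/3, p2 = 1 ↦ 1  ≥
p1 = 1, p2 = 0 ↦ 1  ≥
p1 = 1, p2 = 1/3 ↦ 1  ≥
p1 = 1, p2 = 2/3 ↦ 1  ≥
p1 = 1, p2 = 1 ↦ 1  ≥
So 14 of the 16 assignments meet the threshold.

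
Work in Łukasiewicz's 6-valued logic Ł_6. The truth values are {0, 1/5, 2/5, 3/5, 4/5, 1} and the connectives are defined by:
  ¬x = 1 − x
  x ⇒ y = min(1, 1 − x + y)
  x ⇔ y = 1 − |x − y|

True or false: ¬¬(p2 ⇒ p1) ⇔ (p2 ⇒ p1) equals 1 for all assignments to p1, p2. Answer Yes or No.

At p1 = 4/5, p2 = 0, for instance:
p2 ⇒ p1 = 0 ⇒ 4/5 = 1
¬(p2 ⇒ p1) = ¬1 = 0
¬¬(p2 ⇒ p1) = ¬0 = 1
¬¬(p2 ⇒ p1) ⇔ (p2 ⇒ p1) = 1 ⇔ 1 = 1
and checking the remaining 35 assignments likewise gives ≥ 1 in every case.

Yes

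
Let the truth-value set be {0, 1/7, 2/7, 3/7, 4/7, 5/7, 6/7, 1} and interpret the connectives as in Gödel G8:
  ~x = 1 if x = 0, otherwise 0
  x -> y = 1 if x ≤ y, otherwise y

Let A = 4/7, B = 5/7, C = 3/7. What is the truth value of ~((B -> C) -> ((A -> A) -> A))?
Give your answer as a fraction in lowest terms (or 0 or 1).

B -> C = 5/7 -> 3/7 = 3/7
A -> A = 4/7 -> 4/7 = 1
(A -> A) -> A = 1 -> 4/7 = 4/7
(B -> C) -> ((A -> A) -> A) = 3/7 -> 4/7 = 1
~((B -> C) -> ((A -> A) -> A)) = ~1 = 0

0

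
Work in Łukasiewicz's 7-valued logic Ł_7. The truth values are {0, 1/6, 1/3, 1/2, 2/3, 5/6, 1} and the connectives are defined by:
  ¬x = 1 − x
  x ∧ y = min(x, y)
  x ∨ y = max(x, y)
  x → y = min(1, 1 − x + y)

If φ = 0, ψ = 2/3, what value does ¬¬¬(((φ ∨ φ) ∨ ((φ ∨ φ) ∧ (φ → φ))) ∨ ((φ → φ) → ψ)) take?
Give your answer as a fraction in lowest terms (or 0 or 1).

φ ∨ φ = 0 ∨ 0 = 0
φ ∨ φ = 0 ∨ 0 = 0
φ → φ = 0 → 0 = 1
(φ ∨ φ) ∧ (φ → φ) = 0 ∧ 1 = 0
(φ ∨ φ) ∨ ((φ ∨ φ) ∧ (φ → φ)) = 0 ∨ 0 = 0
φ → φ = 0 → 0 = 1
(φ → φ) → ψ = 1 → 2/3 = 2/3
((φ ∨ φ) ∨ ((φ ∨ φ) ∧ (φ → φ))) ∨ ((φ → φ) → ψ) = 0 ∨ 2/3 = 2/3
¬(((φ ∨ φ) ∨ ((φ ∨ φ) ∧ (φ → φ))) ∨ ((φ → φ) → ψ)) = ¬2/3 = 1/3
¬¬(((φ ∨ φ) ∨ ((φ ∨ φ) ∧ (φ → φ))) ∨ ((φ → φ) → ψ)) = ¬1/3 = 2/3
¬¬¬(((φ ∨ φ) ∨ ((φ ∨ φ) ∧ (φ → φ))) ∨ ((φ → φ) → ψ)) = ¬2/3 = 1/3

1/3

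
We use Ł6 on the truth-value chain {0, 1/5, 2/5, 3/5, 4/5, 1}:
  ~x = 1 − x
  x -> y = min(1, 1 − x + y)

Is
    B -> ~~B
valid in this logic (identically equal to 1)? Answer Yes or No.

B = 0 ↦ 1
B = 1/5 ↦ 1
B = 2/5 ↦ 1
B = 3/5 ↦ 1
B = 4/5 ↦ 1
B = 1 ↦ 1
Every assignment gives a value ≥ 1.

Yes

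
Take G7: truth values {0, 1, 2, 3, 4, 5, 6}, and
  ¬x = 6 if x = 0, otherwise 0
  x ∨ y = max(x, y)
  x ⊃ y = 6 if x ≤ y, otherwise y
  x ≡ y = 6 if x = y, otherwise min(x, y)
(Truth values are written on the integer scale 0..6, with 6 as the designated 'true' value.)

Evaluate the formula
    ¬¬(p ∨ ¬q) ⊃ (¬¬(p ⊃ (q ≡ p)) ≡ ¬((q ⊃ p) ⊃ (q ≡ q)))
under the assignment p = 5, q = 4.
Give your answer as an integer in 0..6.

0

¬q = ¬4 = 0
p ∨ ¬q = 5 ∨ 0 = 5
¬(p ∨ ¬q) = ¬5 = 0
¬¬(p ∨ ¬q) = ¬0 = 6
q ≡ p = 4 ≡ 5 = 4
p ⊃ (q ≡ p) = 5 ⊃ 4 = 4
¬(p ⊃ (q ≡ p)) = ¬4 = 0
¬¬(p ⊃ (q ≡ p)) = ¬0 = 6
q ⊃ p = 4 ⊃ 5 = 6
q ≡ q = 4 ≡ 4 = 6
(q ⊃ p) ⊃ (q ≡ q) = 6 ⊃ 6 = 6
¬((q ⊃ p) ⊃ (q ≡ q)) = ¬6 = 0
¬¬(p ⊃ (q ≡ p)) ≡ ¬((q ⊃ p) ⊃ (q ≡ q)) = 6 ≡ 0 = 0
¬¬(p ∨ ¬q) ⊃ (¬¬(p ⊃ (q ≡ p)) ≡ ¬((q ⊃ p) ⊃ (q ≡ q))) = 6 ⊃ 0 = 0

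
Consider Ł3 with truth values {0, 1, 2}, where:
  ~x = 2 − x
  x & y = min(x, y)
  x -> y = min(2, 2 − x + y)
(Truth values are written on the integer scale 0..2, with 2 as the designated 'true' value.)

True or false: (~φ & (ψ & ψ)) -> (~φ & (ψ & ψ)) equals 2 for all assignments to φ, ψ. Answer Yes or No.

Yes

φ = 0, ψ = 0 ↦ 2
φ = 0, ψ = 1 ↦ 2
φ = 0, ψ = 2 ↦ 2
φ = 1, ψ = 0 ↦ 2
φ = 1, ψ = 1 ↦ 2
φ = 1, ψ = 2 ↦ 2
φ = 2, ψ = 0 ↦ 2
φ = 2, ψ = 1 ↦ 2
φ = 2, ψ = 2 ↦ 2
Every assignment gives a value ≥ 2.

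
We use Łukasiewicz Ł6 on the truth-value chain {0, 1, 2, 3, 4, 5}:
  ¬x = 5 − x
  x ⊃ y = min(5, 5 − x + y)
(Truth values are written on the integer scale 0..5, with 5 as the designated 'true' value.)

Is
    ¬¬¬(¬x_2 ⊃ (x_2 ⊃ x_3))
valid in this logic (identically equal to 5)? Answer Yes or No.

No

Counterexample: take x_2 = 0, x_3 = 0.
¬x_2 = ¬0 = 5
x_2 ⊃ x_3 = 0 ⊃ 0 = 5
¬x_2 ⊃ (x_2 ⊃ x_3) = 5 ⊃ 5 = 5
¬(¬x_2 ⊃ (x_2 ⊃ x_3)) = ¬5 = 0
¬¬(¬x_2 ⊃ (x_2 ⊃ x_3)) = ¬0 = 5
¬¬¬(¬x_2 ⊃ (x_2 ⊃ x_3)) = ¬5 = 0
This gives 0 ≠ 5.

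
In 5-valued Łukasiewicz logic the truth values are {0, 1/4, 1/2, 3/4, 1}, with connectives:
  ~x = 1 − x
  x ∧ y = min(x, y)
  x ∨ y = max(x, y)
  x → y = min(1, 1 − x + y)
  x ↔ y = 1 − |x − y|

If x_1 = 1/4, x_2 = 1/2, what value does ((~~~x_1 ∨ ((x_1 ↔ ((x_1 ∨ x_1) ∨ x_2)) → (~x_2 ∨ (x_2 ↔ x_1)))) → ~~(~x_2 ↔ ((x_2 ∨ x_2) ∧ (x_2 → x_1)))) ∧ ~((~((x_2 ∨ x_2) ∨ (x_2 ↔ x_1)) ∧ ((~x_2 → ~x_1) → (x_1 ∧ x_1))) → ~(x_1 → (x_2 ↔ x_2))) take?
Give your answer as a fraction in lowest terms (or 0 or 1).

~x_1 = ~1/4 = 3/4
~~x_1 = ~3/4 = 1/4
~~~x_1 = ~1/4 = 3/4
x_1 ∨ x_1 = 1/4 ∨ 1/4 = 1/4
(x_1 ∨ x_1) ∨ x_2 = 1/4 ∨ 1/2 = 1/2
x_1 ↔ ((x_1 ∨ x_1) ∨ x_2) = 1/4 ↔ 1/2 = 3/4
~x_2 = ~1/2 = 1/2
x_2 ↔ x_1 = 1/2 ↔ 1/4 = 3/4
~x_2 ∨ (x_2 ↔ x_1) = 1/2 ∨ 3/4 = 3/4
(x_1 ↔ ((x_1 ∨ x_1) ∨ x_2)) → (~x_2 ∨ (x_2 ↔ x_1)) = 3/4 → 3/4 = 1
~~~x_1 ∨ ((x_1 ↔ ((x_1 ∨ x_1) ∨ x_2)) → (~x_2 ∨ (x_2 ↔ x_1))) = 3/4 ∨ 1 = 1
~x_2 = ~1/2 = 1/2
x_2 ∨ x_2 = 1/2 ∨ 1/2 = 1/2
x_2 → x_1 = 1/2 → 1/4 = 3/4
(x_2 ∨ x_2) ∧ (x_2 → x_1) = 1/2 ∧ 3/4 = 1/2
~x_2 ↔ ((x_2 ∨ x_2) ∧ (x_2 → x_1)) = 1/2 ↔ 1/2 = 1
~(~x_2 ↔ ((x_2 ∨ x_2) ∧ (x_2 → x_1))) = ~1 = 0
~~(~x_2 ↔ ((x_2 ∨ x_2) ∧ (x_2 → x_1))) = ~0 = 1
(~~~x_1 ∨ ((x_1 ↔ ((x_1 ∨ x_1) ∨ x_2)) → (~x_2 ∨ (x_2 ↔ x_1)))) → ~~(~x_2 ↔ ((x_2 ∨ x_2) ∧ (x_2 → x_1))) = 1 → 1 = 1
x_2 ∨ x_2 = 1/2 ∨ 1/2 = 1/2
x_2 ↔ x_1 = 1/2 ↔ 1/4 = 3/4
(x_2 ∨ x_2) ∨ (x_2 ↔ x_1) = 1/2 ∨ 3/4 = 3/4
~((x_2 ∨ x_2) ∨ (x_2 ↔ x_1)) = ~3/4 = 1/4
~x_2 = ~1/2 = 1/2
~x_1 = ~1/4 = 3/4
~x_2 → ~x_1 = 1/2 → 3/4 = 1
x_1 ∧ x_1 = 1/4 ∧ 1/4 = 1/4
(~x_2 → ~x_1) → (x_1 ∧ x_1) = 1 → 1/4 = 1/4
~((x_2 ∨ x_2) ∨ (x_2 ↔ x_1)) ∧ ((~x_2 → ~x_1) → (x_1 ∧ x_1)) = 1/4 ∧ 1/4 = 1/4
x_2 ↔ x_2 = 1/2 ↔ 1/2 = 1
x_1 → (x_2 ↔ x_2) = 1/4 → 1 = 1
~(x_1 → (x_2 ↔ x_2)) = ~1 = 0
(~((x_2 ∨ x_2) ∨ (x_2 ↔ x_1)) ∧ ((~x_2 → ~x_1) → (x_1 ∧ x_1))) → ~(x_1 → (x_2 ↔ x_2)) = 1/4 → 0 = 3/4
~((~((x_2 ∨ x_2) ∨ (x_2 ↔ x_1)) ∧ ((~x_2 → ~x_1) → (x_1 ∧ x_1))) → ~(x_1 → (x_2 ↔ x_2))) = ~3/4 = 1/4
((~~~x_1 ∨ ((x_1 ↔ ((x_1 ∨ x_1) ∨ x_2)) → (~x_2 ∨ (x_2 ↔ x_1)))) → ~~(~x_2 ↔ ((x_2 ∨ x_2) ∧ (x_2 → x_1)))) ∧ ~((~((x_2 ∨ x_2) ∨ (x_2 ↔ x_1)) ∧ ((~x_2 → ~x_1) → (x_1 ∧ x_1))) → ~(x_1 → (x_2 ↔ x_2))) = 1 ∧ 1/4 = 1/4

1/4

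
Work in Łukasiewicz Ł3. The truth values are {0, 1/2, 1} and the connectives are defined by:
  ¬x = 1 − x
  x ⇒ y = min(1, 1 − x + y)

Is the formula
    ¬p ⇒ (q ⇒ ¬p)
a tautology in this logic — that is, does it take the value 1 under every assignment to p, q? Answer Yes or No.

Yes

p = 0, q = 0 ↦ 1
p = 0, q = 1/2 ↦ 1
p = 0, q = 1 ↦ 1
p = 1/2, q = 0 ↦ 1
p = 1/2, q = 1/2 ↦ 1
p = 1/2, q = 1 ↦ 1
p = 1, q = 0 ↦ 1
p = 1, q = 1/2 ↦ 1
p = 1, q = 1 ↦ 1
Every assignment gives a value ≥ 1.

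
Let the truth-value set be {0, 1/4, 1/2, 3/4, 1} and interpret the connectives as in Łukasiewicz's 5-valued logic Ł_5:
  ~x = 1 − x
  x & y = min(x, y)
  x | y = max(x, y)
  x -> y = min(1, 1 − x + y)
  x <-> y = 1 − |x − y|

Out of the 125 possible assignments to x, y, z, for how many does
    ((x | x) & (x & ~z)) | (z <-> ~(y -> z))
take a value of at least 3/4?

value 1: 19 assignments (counts)
value 3/4: 29 assignments (counts)
value 1/2: 28 assignments
value 1/4: 23 assignments
value 0: 26 assignments
So 48 of the 125 assignments meet the threshold.

48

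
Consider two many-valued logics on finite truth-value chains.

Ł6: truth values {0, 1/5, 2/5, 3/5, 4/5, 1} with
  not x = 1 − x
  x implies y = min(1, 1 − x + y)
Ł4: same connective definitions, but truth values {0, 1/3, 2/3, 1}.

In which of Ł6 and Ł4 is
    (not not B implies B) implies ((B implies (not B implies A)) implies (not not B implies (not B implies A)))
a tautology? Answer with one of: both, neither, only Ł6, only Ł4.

both

In Ł6: every assignment gives 1 — tautology.
In Ł4: every assignment gives 1 — tautology.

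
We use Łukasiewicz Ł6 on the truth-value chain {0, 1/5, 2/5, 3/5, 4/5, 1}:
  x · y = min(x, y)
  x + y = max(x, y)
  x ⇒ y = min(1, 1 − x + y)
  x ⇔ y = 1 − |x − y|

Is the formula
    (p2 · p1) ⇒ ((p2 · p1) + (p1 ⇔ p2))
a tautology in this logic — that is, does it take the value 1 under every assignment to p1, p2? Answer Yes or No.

At p1 = 1, p2 = 2/5, for instance:
p2 · p1 = 2/5 · 1 = 2/5
p1 ⇔ p2 = 1 ⇔ 2/5 = 2/5
(p2 · p1) + (p1 ⇔ p2) = 2/5 + 2/5 = 2/5
(p2 · p1) ⇒ ((p2 · p1) + (p1 ⇔ p2)) = 2/5 ⇒ 2/5 = 1
and checking the remaining 35 assignments likewise gives ≥ 1 in every case.

Yes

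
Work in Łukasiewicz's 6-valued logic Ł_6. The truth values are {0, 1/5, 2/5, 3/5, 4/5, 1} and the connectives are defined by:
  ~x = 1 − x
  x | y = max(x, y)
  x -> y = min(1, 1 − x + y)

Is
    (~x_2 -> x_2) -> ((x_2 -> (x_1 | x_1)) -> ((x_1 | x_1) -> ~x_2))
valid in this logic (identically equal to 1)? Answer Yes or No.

No

Counterexample: take x_1 = 3/5, x_2 = 3/5.
~x_2 = ~3/5 = 2/5
~x_2 -> x_2 = 2/5 -> 3/5 = 1
x_1 | x_1 = 3/5 | 3/5 = 3/5
x_2 -> (x_1 | x_1) = 3/5 -> 3/5 = 1
x_1 | x_1 = 3/5 | 3/5 = 3/5
~x_2 = ~3/5 = 2/5
(x_1 | x_1) -> ~x_2 = 3/5 -> 2/5 = 4/5
(x_2 -> (x_1 | x_1)) -> ((x_1 | x_1) -> ~x_2) = 1 -> 4/5 = 4/5
(~x_2 -> x_2) -> ((x_2 -> (x_1 | x_1)) -> ((x_1 | x_1) -> ~x_2)) = 1 -> 4/5 = 4/5
This gives 4/5 ≠ 1.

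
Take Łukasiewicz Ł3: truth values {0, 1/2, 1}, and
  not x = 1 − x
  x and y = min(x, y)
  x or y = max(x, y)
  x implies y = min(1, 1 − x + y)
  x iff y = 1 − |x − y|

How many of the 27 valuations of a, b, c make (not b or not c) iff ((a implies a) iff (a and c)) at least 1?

7

value 1: 7 assignments (counts)
value 1/2: 8 assignments
value 0: 12 assignments
So 7 of the 27 assignments meet the threshold.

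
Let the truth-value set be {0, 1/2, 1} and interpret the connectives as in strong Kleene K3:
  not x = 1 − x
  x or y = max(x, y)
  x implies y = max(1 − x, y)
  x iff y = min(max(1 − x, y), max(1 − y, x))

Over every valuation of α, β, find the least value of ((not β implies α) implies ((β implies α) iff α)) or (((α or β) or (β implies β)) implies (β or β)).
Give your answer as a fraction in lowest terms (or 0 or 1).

1/2

Take α = 0, β = 1/2:
not β = not 1/2 = 1/2
not β implies α = 1/2 implies 0 = 1/2
β implies α = 1/2 implies 0 = 1/2
(β implies α) iff α = 1/2 iff 0 = 1/2
(not β implies α) implies ((β implies α) iff α) = 1/2 implies 1/2 = 1/2
α or β = 0 or 1/2 = 1/2
β implies β = 1/2 implies 1/2 = 1/2
(α or β) or (β implies β) = 1/2 or 1/2 = 1/2
β or β = 1/2 or 1/2 = 1/2
((α or β) or (β implies β)) implies (β or β) = 1/2 implies 1/2 = 1/2
((not β implies α) implies ((β implies α) iff α)) or (((α or β) or (β implies β)) implies (β or β)) = 1/2 or 1/2 = 1/2
No assignment yields a value below 1/2, so this is the minimum.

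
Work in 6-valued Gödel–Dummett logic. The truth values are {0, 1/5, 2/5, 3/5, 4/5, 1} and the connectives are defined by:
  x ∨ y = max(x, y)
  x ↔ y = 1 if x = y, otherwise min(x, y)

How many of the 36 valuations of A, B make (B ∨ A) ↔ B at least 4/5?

22

value 1: 21 assignments (counts)
value 4/5: 1 assignment (counts)
value 3/5: 2 assignments
value 2/5: 3 assignments
value 1/5: 4 assignments
value 0: 5 assignments
So 22 of the 36 assignments meet the threshold.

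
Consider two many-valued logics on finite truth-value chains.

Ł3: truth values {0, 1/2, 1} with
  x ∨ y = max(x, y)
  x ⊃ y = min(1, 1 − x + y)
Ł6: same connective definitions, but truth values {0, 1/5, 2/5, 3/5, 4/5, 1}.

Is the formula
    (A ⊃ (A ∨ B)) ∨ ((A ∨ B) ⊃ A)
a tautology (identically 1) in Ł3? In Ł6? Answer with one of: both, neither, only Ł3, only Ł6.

In Ł3: every assignment gives 1 — tautology.
In Ł6: every assignment gives 1 — tautology.

both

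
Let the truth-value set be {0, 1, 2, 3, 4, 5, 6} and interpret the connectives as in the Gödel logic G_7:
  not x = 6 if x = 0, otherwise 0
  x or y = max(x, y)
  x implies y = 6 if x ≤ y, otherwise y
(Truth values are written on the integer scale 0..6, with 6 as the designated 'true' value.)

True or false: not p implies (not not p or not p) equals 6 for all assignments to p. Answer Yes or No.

p = 0 ↦ 6
p = 1 ↦ 6
p = 2 ↦ 6
p = 3 ↦ 6
p = 4 ↦ 6
p = 5 ↦ 6
p = 6 ↦ 6
Every assignment gives a value ≥ 6.

Yes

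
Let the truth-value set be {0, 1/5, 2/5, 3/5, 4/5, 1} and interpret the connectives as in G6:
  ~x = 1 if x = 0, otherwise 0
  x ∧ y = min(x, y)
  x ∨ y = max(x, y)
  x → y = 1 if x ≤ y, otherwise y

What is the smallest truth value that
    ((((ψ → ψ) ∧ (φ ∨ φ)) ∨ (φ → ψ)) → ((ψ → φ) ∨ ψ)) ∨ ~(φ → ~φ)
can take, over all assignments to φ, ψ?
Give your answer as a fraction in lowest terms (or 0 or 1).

1/5

Take φ = 0, ψ = 1/5:
ψ → ψ = 1/5 → 1/5 = 1
φ ∨ φ = 0 ∨ 0 = 0
(ψ → ψ) ∧ (φ ∨ φ) = 1 ∧ 0 = 0
φ → ψ = 0 → 1/5 = 1
((ψ → ψ) ∧ (φ ∨ φ)) ∨ (φ → ψ) = 0 ∨ 1 = 1
ψ → φ = 1/5 → 0 = 0
(ψ → φ) ∨ ψ = 0 ∨ 1/5 = 1/5
(((ψ → ψ) ∧ (φ ∨ φ)) ∨ (φ → ψ)) → ((ψ → φ) ∨ ψ) = 1 → 1/5 = 1/5
~φ = ~0 = 1
φ → ~φ = 0 → 1 = 1
~(φ → ~φ) = ~1 = 0
((((ψ → ψ) ∧ (φ ∨ φ)) ∨ (φ → ψ)) → ((ψ → φ) ∨ ψ)) ∨ ~(φ → ~φ) = 1/5 ∨ 0 = 1/5
No assignment yields a value below 1/5, so this is the minimum.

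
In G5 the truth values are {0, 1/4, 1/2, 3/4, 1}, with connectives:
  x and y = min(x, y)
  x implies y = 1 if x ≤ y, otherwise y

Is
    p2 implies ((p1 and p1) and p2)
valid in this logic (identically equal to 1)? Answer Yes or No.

Counterexample: take p1 = 0, p2 = 1/4.
p1 and p1 = 0 and 0 = 0
(p1 and p1) and p2 = 0 and 1/4 = 0
p2 implies ((p1 and p1) and p2) = 1/4 implies 0 = 0
This gives 0 ≠ 1.

No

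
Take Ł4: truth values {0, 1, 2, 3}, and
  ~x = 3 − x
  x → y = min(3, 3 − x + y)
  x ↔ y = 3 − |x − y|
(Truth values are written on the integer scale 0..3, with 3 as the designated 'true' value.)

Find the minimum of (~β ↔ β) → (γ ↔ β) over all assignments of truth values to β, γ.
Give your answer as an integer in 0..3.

Take β = 1, γ = 3:
~β = ~1 = 2
~β ↔ β = 2 ↔ 1 = 2
γ ↔ β = 3 ↔ 1 = 1
(~β ↔ β) → (γ ↔ β) = 2 → 1 = 2
No assignment yields a value below 2, so this is the minimum.

2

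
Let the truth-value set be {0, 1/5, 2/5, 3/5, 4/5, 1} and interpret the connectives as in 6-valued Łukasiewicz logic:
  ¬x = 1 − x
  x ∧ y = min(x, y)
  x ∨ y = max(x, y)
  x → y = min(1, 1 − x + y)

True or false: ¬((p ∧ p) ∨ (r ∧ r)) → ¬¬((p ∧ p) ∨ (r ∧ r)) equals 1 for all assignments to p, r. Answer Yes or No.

Counterexample: take p = 0, r = 0.
p ∧ p = 0 ∧ 0 = 0
r ∧ r = 0 ∧ 0 = 0
(p ∧ p) ∨ (r ∧ r) = 0 ∨ 0 = 0
¬((p ∧ p) ∨ (r ∧ r)) = ¬0 = 1
¬((p ∧ p) ∨ (r ∧ r)) = ¬0 = 1
¬¬((p ∧ p) ∨ (r ∧ r)) = ¬1 = 0
¬((p ∧ p) ∨ (r ∧ r)) → ¬¬((p ∧ p) ∨ (r ∧ r)) = 1 → 0 = 0
This gives 0 ≠ 1.

No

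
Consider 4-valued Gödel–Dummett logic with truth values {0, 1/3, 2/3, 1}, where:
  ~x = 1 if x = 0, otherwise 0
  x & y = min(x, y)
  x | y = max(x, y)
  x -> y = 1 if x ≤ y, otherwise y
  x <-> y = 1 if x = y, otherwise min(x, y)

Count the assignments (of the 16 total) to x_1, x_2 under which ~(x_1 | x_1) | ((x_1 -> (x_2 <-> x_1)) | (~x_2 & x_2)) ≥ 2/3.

x_1 = 0, x_2 = 0 ↦ 1  ≥
x_1 = 0, x_2 = 1/3 ↦ 1  ≥
x_1 = 0, x_2 = 2/3 ↦ 1  ≥
x_1 = 0, x_2 = 1 ↦ 1  ≥
x_1 = 1/3, x_2 = 0 ↦ 0  <
x_1 = 1/3, x_2 = 1/3 ↦ 1  ≥
x_1 = 1/3, x_2 = 2/3 ↦ 1  ≥
x_1 = 1/3, x_2 = 1 ↦ 1  ≥
x_1 = 2/3, x_2 = 0 ↦ 0  <
x_1 = 2/3, x_2 = 1/3 ↦ 1/3  <
x_1 = 2/3, x_2 = 2/3 ↦ 1  ≥
x_1 = 2/3, x_2 = 1 ↦ 1  ≥
x_1 = 1, x_2 = 0 ↦ 0  <
x_1 = 1, x_2 = 1/3 ↦ 1/3  <
x_1 = 1, x_2 = 2/3 ↦ 2/3  ≥
x_1 = 1, x_2 = 1 ↦ 1  ≥
So 11 of the 16 assignments meet the threshold.

11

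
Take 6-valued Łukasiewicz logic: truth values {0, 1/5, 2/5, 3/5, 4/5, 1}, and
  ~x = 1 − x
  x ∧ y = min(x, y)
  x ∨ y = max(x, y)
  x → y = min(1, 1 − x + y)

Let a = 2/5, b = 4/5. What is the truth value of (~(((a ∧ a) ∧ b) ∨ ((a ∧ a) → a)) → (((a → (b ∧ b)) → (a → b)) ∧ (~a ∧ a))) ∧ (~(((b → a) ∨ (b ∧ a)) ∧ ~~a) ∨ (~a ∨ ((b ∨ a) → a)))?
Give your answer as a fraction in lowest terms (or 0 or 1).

a ∧ a = 2/5 ∧ 2/5 = 2/5
(a ∧ a) ∧ b = 2/5 ∧ 4/5 = 2/5
a ∧ a = 2/5 ∧ 2/5 = 2/5
(a ∧ a) → a = 2/5 → 2/5 = 1
((a ∧ a) ∧ b) ∨ ((a ∧ a) → a) = 2/5 ∨ 1 = 1
~(((a ∧ a) ∧ b) ∨ ((a ∧ a) → a)) = ~1 = 0
b ∧ b = 4/5 ∧ 4/5 = 4/5
a → (b ∧ b) = 2/5 → 4/5 = 1
a → b = 2/5 → 4/5 = 1
(a → (b ∧ b)) → (a → b) = 1 → 1 = 1
~a = ~2/5 = 3/5
~a ∧ a = 3/5 ∧ 2/5 = 2/5
((a → (b ∧ b)) → (a → b)) ∧ (~a ∧ a) = 1 ∧ 2/5 = 2/5
~(((a ∧ a) ∧ b) ∨ ((a ∧ a) → a)) → (((a → (b ∧ b)) → (a → b)) ∧ (~a ∧ a)) = 0 → 2/5 = 1
b → a = 4/5 → 2/5 = 3/5
b ∧ a = 4/5 ∧ 2/5 = 2/5
(b → a) ∨ (b ∧ a) = 3/5 ∨ 2/5 = 3/5
~a = ~2/5 = 3/5
~~a = ~3/5 = 2/5
((b → a) ∨ (b ∧ a)) ∧ ~~a = 3/5 ∧ 2/5 = 2/5
~(((b → a) ∨ (b ∧ a)) ∧ ~~a) = ~2/5 = 3/5
~a = ~2/5 = 3/5
b ∨ a = 4/5 ∨ 2/5 = 4/5
(b ∨ a) → a = 4/5 → 2/5 = 3/5
~a ∨ ((b ∨ a) → a) = 3/5 ∨ 3/5 = 3/5
~(((b → a) ∨ (b ∧ a)) ∧ ~~a) ∨ (~a ∨ ((b ∨ a) → a)) = 3/5 ∨ 3/5 = 3/5
(~(((a ∧ a) ∧ b) ∨ ((a ∧ a) → a)) → (((a → (b ∧ b)) → (a → b)) ∧ (~a ∧ a))) ∧ (~(((b → a) ∨ (b ∧ a)) ∧ ~~a) ∨ (~a ∨ ((b ∨ a) → a))) = 1 ∧ 3/5 = 3/5

3/5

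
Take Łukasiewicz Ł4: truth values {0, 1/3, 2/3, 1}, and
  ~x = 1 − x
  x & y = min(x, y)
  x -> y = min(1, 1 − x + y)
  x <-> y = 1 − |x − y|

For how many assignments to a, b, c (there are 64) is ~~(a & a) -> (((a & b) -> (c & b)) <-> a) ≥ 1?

value 1: 58 assignments (counts)
value 2/3: 3 assignments
value 1/3: 2 assignments
value 0: 1 assignment
So 58 of the 64 assignments meet the threshold.

58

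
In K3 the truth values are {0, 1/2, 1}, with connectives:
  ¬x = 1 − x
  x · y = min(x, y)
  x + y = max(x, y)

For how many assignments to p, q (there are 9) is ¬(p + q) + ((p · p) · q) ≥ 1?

2

p = 0, q = 0 ↦ 1  ≥
p = 0, q = 1/2 ↦ 1/2  <
p = 0, q = 1 ↦ 0  <
p = 1/2, q = 0 ↦ 1/2  <
p = 1/2, q = 1/2 ↦ 1/2  <
p = 1/2, q = 1 ↦ 1/2  <
p = 1, q = 0 ↦ 0  <
p = 1, q = 1/2 ↦ 1/2  <
p = 1, q = 1 ↦ 1  ≥
So 2 of the 9 assignments meet the threshold.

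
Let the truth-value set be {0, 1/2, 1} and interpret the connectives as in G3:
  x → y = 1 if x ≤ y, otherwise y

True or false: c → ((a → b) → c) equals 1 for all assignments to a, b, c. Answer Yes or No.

At a = 1, b = 1/2, c = 1, for instance:
a → b = 1 → 1/2 = 1/2
(a → b) → c = 1/2 → 1 = 1
c → ((a → b) → c) = 1 → 1 = 1
and checking the remaining 26 assignments likewise gives ≥ 1 in every case.

Yes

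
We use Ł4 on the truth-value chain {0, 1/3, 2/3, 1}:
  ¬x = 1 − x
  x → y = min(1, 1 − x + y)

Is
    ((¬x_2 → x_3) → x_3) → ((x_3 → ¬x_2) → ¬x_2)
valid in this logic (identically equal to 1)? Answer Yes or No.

Yes

x_2 = 0, x_3 = 0 ↦ 1
x_2 = 0, x_3 = 1/3 ↦ 1
x_2 = 0, x_3 = 2/3 ↦ 1
x_2 = 0, x_3 = 1 ↦ 1
x_2 = 1/3, x_3 = 0 ↦ 1
x_2 = 1/3, x_3 = 1/3 ↦ 1
x_2 = 1/3, x_3 = 2/3 ↦ 1
x_2 = 1/3, x_3 = 1 ↦ 1
x_2 = 2/3, x_3 = 0 ↦ 1
x_2 = 2/3, x_3 = 1/3 ↦ 1
x_2 = 2/3, x_3 = 2/3 ↦ 1
x_2 = 2/3, x_3 = 1 ↦ 1
x_2 = 1, x_3 = 0 ↦ 1
x_2 = 1, x_3 = 1/3 ↦ 1
x_2 = 1, x_3 = 2/3 ↦ 1
x_2 = 1, x_3 = 1 ↦ 1
Every assignment gives a value ≥ 1.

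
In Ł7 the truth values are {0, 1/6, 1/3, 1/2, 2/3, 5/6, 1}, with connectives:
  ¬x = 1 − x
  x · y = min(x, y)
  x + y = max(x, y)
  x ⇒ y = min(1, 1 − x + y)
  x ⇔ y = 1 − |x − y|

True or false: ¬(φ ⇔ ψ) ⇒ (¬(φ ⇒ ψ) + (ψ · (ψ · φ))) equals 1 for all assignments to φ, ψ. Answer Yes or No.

Counterexample: take φ = 0, ψ = 1/6.
φ ⇔ ψ = 0 ⇔ 1/6 = 5/6
¬(φ ⇔ ψ) = ¬5/6 = 1/6
φ ⇒ ψ = 0 ⇒ 1/6 = 1
¬(φ ⇒ ψ) = ¬1 = 0
ψ · φ = 1/6 · 0 = 0
ψ · (ψ · φ) = 1/6 · 0 = 0
¬(φ ⇒ ψ) + (ψ · (ψ · φ)) = 0 + 0 = 0
¬(φ ⇔ ψ) ⇒ (¬(φ ⇒ ψ) + (ψ · (ψ · φ))) = 1/6 ⇒ 0 = 5/6
This gives 5/6 ≠ 1.

No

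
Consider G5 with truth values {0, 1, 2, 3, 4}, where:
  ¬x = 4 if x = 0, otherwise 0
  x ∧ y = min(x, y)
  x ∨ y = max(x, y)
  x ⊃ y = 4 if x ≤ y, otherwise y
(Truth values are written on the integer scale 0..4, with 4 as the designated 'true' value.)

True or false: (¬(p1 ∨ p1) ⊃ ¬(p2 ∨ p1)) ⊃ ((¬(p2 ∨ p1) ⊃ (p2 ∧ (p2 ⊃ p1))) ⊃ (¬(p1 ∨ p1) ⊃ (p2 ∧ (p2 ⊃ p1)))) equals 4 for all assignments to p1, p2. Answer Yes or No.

At p1 = 0, p2 = 2, for instance:
p1 ∨ p1 = 0 ∨ 0 = 0
¬(p1 ∨ p1) = ¬0 = 4
p2 ∨ p1 = 2 ∨ 0 = 2
¬(p2 ∨ p1) = ¬2 = 0
¬(p1 ∨ p1) ⊃ ¬(p2 ∨ p1) = 4 ⊃ 0 = 0
p2 ⊃ p1 = 2 ⊃ 0 = 0
p2 ∧ (p2 ⊃ p1) = 2 ∧ 0 = 0
¬(p2 ∨ p1) ⊃ (p2 ∧ (p2 ⊃ p1)) = 0 ⊃ 0 = 4
¬(p1 ∨ p1) ⊃ (p2 ∧ (p2 ⊃ p1)) = 4 ⊃ 0 = 0
(¬(p2 ∨ p1) ⊃ (p2 ∧ (p2 ⊃ p1))) ⊃ (¬(p1 ∨ p1) ⊃ (p2 ∧ (p2 ⊃ p1))) = 4 ⊃ 0 = 0
(¬(p1 ∨ p1) ⊃ ¬(p2 ∨ p1)) ⊃ ((¬(p2 ∨ p1) ⊃ (p2 ∧ (p2 ⊃ p1))) ⊃ (¬(p1 ∨ p1) ⊃ (p2 ∧ (p2 ⊃ p1)))) = 0 ⊃ 0 = 4
and checking the remaining 24 assignments likewise gives ≥ 4 in every case.

Yes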